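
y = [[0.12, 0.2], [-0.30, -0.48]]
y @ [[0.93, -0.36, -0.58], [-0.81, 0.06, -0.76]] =[[-0.05,-0.03,-0.22],  [0.11,0.08,0.54]]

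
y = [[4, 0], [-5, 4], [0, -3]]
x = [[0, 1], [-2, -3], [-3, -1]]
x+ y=[[4, 1], [-7, 1], [-3, -4]]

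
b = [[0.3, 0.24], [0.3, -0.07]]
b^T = [[0.30,0.30], [0.24,-0.07]]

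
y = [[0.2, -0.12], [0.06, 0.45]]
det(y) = 0.10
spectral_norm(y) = 0.47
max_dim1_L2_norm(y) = 0.45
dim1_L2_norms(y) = [0.23, 0.45]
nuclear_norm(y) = 0.67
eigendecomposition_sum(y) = [[0.28, 0.15], [-0.08, -0.04]] + [[-0.08, -0.27], [0.14, 0.49]]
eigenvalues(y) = [0.23, 0.42]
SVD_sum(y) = [[-0.00, -0.12], [0.01, 0.45]] + [[0.20, -0.00], [0.05, -0.00]]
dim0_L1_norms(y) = [0.26, 0.57]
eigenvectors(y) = [[-0.96, 0.48], [0.27, -0.87]]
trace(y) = 0.65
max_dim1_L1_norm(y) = 0.51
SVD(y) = [[-0.25, 0.97], [0.97, 0.25]] @ diag([0.4657809759001694, 0.20868177325652054]) @ [[0.02, 1.0], [1.0, -0.02]]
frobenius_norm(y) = 0.51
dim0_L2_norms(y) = [0.21, 0.47]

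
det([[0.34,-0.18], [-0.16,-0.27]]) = -0.121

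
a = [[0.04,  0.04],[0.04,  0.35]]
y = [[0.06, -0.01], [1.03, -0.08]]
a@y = [[0.04, -0.00], [0.36, -0.03]]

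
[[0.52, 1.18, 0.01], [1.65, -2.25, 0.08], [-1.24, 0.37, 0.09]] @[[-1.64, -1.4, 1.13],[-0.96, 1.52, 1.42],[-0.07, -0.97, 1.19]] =[[-1.99, 1.06, 2.28], [-0.55, -5.81, -1.24], [1.67, 2.21, -0.77]]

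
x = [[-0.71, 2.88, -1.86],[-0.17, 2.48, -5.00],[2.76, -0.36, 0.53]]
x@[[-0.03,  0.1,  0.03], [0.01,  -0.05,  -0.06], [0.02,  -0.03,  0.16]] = [[0.01, -0.16, -0.49],[-0.07, 0.01, -0.95],[-0.08, 0.28, 0.19]]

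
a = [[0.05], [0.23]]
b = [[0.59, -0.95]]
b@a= [[-0.19]]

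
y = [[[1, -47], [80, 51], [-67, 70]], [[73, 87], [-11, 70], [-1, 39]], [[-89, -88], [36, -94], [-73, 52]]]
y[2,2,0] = -73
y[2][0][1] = -88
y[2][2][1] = 52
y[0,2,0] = -67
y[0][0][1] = -47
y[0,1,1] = 51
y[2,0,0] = -89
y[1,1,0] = -11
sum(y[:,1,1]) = 27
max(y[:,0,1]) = 87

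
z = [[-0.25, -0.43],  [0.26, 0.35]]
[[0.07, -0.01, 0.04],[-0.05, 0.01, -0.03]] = z @ [[0.01, 0.11, 0.03], [-0.16, -0.04, -0.11]]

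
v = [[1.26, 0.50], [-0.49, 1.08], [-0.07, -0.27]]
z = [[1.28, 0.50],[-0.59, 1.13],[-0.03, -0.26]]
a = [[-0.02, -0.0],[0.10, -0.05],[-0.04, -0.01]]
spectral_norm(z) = 1.41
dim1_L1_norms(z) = [1.78, 1.72, 0.29]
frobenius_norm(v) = 1.82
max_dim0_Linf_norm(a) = 0.1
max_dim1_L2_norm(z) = 1.37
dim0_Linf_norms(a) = [0.1, 0.05]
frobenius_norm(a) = 0.12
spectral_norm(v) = 1.37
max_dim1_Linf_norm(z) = 1.28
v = a + z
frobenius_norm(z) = 1.89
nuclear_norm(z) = 2.67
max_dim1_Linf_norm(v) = 1.26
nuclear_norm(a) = 0.14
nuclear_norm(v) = 2.57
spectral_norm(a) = 0.12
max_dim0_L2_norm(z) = 1.41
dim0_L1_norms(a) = [0.16, 0.06]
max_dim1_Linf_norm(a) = 0.1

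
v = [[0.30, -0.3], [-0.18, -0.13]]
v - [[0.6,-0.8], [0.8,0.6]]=[[-0.30, 0.5], [-0.98, -0.73]]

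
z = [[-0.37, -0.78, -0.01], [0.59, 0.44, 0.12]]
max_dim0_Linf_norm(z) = 0.78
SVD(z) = [[-0.76, 0.65],[0.65, 0.76]] @ diag([1.1051492503149611, 0.28309916023944653]) @ [[0.6, 0.80, 0.08], [0.75, -0.59, 0.3]]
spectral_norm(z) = 1.11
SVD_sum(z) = [[-0.51, -0.67, -0.06], [0.43, 0.57, 0.05]] + [[0.14, -0.11, 0.05], [0.16, -0.13, 0.07]]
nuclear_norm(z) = 1.39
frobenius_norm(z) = 1.14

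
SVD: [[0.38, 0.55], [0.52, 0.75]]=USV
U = [[-0.59, -0.81], [-0.81, 0.59]]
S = [1.13, 0.0]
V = [[-0.57, -0.82], [0.82, -0.57]]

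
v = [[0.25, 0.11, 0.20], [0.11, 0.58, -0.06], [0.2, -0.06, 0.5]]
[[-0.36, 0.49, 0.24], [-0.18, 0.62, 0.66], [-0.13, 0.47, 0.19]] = v @ [[-1.91, 1.06, 0.02], [0.11, 0.94, 1.18], [0.52, 0.63, 0.51]]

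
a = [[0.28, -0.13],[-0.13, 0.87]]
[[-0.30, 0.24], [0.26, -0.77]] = a @ [[-1.00, 0.48], [0.15, -0.81]]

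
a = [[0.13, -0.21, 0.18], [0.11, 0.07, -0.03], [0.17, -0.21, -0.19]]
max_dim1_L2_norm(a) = 0.33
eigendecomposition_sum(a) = [[-0.04+0.00j,(0.02-0j),(0.08-0j)], [0.02-0.00j,-0.01+0.00j,-0.04+0.00j], [(0.11-0j),(-0.07+0j),-0.23+0.00j]] + [[0.08+0.04j, (-0.12+0.13j), 0.05-0.01j], [0.04-0.03j, 0.04+0.10j, (0.01-0.03j)], [0.03+0.03j, -0.07+0.04j, 0.02+0.00j]] + [[(0.08-0.04j),-0.12-0.13j,0.05+0.01j], [0.04+0.03j,0.04-0.10j,(0.01+0.03j)], [(0.03-0.03j),(-0.07-0.04j),0.02-0.00j]]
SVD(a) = [[0.61, -0.78, -0.13], [0.04, 0.2, -0.98], [0.79, 0.6, 0.15]] @ diag([0.36652684050080675, 0.2653498056345859, 0.1250901908311905]) @ [[0.59, -0.80, -0.11], [0.08, 0.20, -0.98], [-0.8, -0.57, -0.18]]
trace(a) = 0.01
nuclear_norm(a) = 0.76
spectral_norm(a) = 0.37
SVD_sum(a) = [[0.13, -0.18, -0.03], [0.01, -0.01, -0.00], [0.17, -0.23, -0.03]] + [[-0.02, -0.04, 0.2], [0.0, 0.01, -0.05], [0.01, 0.03, -0.15]] + [[0.01, 0.01, 0.0], [0.1, 0.07, 0.02], [-0.01, -0.01, -0.0]]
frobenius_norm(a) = 0.47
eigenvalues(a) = [(-0.29+0j), (0.15+0.14j), (0.15-0.14j)]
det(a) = -0.01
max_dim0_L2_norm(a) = 0.31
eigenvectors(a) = [[(-0.31+0j), (0.8+0j), (0.8-0j)], [(0.18+0j), 0.21-0.43j, (0.21+0.43j)], [0.93+0.00j, (0.33+0.13j), 0.33-0.13j]]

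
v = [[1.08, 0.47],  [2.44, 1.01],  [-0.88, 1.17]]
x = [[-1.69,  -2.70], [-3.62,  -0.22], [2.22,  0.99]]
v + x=[[-0.61, -2.23], [-1.18, 0.79], [1.34, 2.16]]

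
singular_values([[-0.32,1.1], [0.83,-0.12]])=[1.23, 0.71]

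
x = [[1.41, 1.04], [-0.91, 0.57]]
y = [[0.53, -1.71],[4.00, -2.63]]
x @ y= [[4.91, -5.15], [1.8, 0.06]]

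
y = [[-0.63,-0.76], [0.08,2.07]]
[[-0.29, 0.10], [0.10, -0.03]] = y@[[0.43, -0.15], [0.03, -0.01]]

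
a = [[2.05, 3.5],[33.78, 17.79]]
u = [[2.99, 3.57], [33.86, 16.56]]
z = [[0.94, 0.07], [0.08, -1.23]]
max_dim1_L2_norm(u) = 37.69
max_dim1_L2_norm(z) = 1.23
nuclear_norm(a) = 40.47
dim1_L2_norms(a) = [4.06, 38.18]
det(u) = -71.37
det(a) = -81.76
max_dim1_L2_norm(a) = 38.18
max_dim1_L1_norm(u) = 50.42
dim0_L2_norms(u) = [33.99, 16.94]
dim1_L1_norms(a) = [5.55, 51.57]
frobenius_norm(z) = 1.55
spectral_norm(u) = 37.93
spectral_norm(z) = 1.23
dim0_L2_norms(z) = [0.94, 1.23]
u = z + a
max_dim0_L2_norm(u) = 33.99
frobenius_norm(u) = 37.98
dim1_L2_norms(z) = [0.94, 1.23]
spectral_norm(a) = 38.33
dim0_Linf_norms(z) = [0.94, 1.23]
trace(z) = -0.29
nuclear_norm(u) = 39.81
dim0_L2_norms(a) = [33.84, 18.13]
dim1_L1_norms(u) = [6.56, 50.42]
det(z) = -1.16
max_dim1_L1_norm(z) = 1.31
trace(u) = 19.55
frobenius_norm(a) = 38.39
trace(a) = 19.84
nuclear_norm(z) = 2.18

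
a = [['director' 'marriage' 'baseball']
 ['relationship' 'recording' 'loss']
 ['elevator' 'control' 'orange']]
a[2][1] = 'control'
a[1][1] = 'recording'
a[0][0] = 'director'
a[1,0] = 'relationship'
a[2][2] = 'orange'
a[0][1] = 'marriage'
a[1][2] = 'loss'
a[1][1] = 'recording'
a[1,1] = 'recording'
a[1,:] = ['relationship', 'recording', 'loss']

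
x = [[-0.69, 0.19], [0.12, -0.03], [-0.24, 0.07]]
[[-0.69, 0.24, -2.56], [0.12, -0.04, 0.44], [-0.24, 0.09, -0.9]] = x @ [[1.11,0.17,3.33], [0.38,1.90,-1.37]]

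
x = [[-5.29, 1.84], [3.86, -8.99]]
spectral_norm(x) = 10.61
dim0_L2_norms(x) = [6.55, 9.18]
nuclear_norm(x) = 14.42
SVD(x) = [[-0.41, 0.91], [0.91, 0.41]] @ diag([10.608875151247018, 3.813288348034218]) @ [[0.54, -0.84], [-0.84, -0.54]]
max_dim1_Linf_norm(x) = 8.99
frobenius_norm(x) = 11.27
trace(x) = -14.28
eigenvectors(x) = [[0.8, -0.34], [0.6, 0.94]]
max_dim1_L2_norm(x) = 9.78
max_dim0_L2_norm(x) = 9.18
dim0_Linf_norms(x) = [5.29, 8.99]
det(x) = 40.45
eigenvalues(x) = [-3.9, -10.38]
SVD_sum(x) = [[-2.36, 3.71], [5.19, -8.14]] + [[-2.93, -1.87], [-1.33, -0.85]]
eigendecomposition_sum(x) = [[-3.06, -1.1],[-2.32, -0.84]] + [[-2.23, 2.94], [6.18, -8.15]]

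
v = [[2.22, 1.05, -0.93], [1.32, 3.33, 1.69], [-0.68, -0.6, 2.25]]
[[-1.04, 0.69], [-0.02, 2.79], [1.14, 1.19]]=v@[[-0.25, 0.5], [-0.11, 0.26], [0.4, 0.75]]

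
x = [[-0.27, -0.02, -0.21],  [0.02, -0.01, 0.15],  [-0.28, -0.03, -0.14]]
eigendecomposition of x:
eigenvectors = [[0.73+0.00j, -0.20-0.02j, (-0.2+0.02j)], [-0.25+0.00j, (0.96+0j), (0.96-0j)], [(0.64+0j), 0.18+0.04j, 0.18-0.04j]]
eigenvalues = [(-0.45+0j), (0.01+0.01j), (0.01-0.01j)]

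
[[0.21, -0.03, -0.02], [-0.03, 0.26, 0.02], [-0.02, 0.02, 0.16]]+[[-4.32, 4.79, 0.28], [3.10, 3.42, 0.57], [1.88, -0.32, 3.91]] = [[-4.11, 4.76, 0.26], [3.07, 3.68, 0.59], [1.86, -0.3, 4.07]]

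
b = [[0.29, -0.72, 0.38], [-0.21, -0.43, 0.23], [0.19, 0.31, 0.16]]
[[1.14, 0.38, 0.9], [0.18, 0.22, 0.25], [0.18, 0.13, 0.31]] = b @ [[1.3, 0.03, 0.77],  [-0.64, -0.05, -0.2],  [0.79, 0.89, 1.4]]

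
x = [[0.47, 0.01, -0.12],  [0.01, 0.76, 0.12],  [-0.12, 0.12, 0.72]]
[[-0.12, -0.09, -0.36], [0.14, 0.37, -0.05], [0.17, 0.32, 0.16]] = x @ [[-0.22,  -0.12,  -0.74], [0.16,  0.43,  -0.07], [0.17,  0.35,  0.11]]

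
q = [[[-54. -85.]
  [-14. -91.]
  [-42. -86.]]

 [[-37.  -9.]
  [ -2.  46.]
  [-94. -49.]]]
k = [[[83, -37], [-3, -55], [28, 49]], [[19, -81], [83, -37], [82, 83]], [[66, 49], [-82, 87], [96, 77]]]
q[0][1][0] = -14.0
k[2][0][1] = 49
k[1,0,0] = 19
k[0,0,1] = -37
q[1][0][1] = -9.0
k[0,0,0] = 83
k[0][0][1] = -37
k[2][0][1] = 49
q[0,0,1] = -85.0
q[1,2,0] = -94.0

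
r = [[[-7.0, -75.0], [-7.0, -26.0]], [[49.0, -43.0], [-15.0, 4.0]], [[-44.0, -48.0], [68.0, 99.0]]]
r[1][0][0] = 49.0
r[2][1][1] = 99.0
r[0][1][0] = -7.0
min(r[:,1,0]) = -15.0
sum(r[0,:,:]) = -115.0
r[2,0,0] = -44.0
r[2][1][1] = 99.0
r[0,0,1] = -75.0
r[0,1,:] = [-7.0, -26.0]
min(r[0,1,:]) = -26.0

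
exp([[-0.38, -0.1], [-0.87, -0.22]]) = [[0.72, -0.08],  [-0.65, 0.84]]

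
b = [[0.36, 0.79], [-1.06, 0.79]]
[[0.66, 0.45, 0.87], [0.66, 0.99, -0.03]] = b @ [[-0.00, -0.38, 0.63],[0.83, 0.74, 0.81]]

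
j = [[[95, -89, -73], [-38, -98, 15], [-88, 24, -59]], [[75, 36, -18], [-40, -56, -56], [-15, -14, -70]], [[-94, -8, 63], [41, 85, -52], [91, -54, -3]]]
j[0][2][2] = -59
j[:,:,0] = [[95, -38, -88], [75, -40, -15], [-94, 41, 91]]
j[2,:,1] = [-8, 85, -54]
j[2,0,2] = 63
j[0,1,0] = -38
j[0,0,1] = -89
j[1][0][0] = 75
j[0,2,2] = -59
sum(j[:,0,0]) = 76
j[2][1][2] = -52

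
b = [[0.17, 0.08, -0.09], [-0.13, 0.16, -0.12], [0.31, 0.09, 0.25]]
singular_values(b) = [0.44, 0.22, 0.14]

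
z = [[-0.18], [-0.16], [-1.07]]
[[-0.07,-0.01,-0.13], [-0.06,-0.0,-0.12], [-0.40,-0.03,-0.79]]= z @ [[0.37,  0.03,  0.74]]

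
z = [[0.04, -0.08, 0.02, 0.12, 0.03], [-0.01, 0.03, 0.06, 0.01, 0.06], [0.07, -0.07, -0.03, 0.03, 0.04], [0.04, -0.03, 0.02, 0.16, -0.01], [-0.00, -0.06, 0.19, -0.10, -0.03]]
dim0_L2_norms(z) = [0.09, 0.13, 0.2, 0.23, 0.08]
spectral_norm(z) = 0.25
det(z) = 0.00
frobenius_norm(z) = 0.35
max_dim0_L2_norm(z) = 0.23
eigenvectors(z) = [[-0.57+0.00j, (-0.3+0j), 0.74+0.00j, 0.16+0.31j, (0.16-0.31j)], [-0.04+0.00j, -0.22+0.00j, 0.43+0.00j, (0.6+0j), (0.6-0j)], [(-0.24+0j), (-0.38+0j), (0.11+0j), 0.12+0.35j, 0.12-0.35j], [(-0.77+0j), 0.08+0.00j, (-0.12+0j), (0.14-0.02j), 0.14+0.02j], [0.15+0.00j, (0.84+0j), -0.49+0.00j, 0.21+0.55j, 0.21-0.55j]]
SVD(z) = [[-0.45, 0.48, -0.10, -0.10, 0.73], [0.07, 0.17, 0.47, -0.85, -0.12], [-0.27, 0.18, -0.76, -0.34, -0.44], [-0.54, 0.41, 0.42, 0.34, -0.49], [0.65, 0.73, -0.09, 0.15, -0.07]] @ diag([0.25485430280278343, 0.20544921161622645, 0.10266174748327679, 0.07819685724946397, 0.02420171293865535]) @ [[-0.23,  0.13,  0.46,  -0.84,  -0.14], [0.23,  -0.5,  0.79,  0.28,  0.03], [-0.44,  0.67,  0.39,  0.45,  -0.07], [-0.07,  -0.17,  -0.09,  0.11,  -0.97], [-0.83,  -0.51,  -0.11,  0.06,  0.17]]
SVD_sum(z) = [[0.03, -0.02, -0.05, 0.10, 0.02],[-0.00, 0.00, 0.01, -0.01, -0.00],[0.02, -0.01, -0.03, 0.06, 0.01],[0.03, -0.02, -0.06, 0.11, 0.02],[-0.04, 0.02, 0.08, -0.14, -0.02]] + [[0.02, -0.05, 0.08, 0.03, 0.0], [0.01, -0.02, 0.03, 0.01, 0.00], [0.01, -0.02, 0.03, 0.01, 0.0], [0.02, -0.04, 0.07, 0.02, 0.00], [0.03, -0.07, 0.12, 0.04, 0.0]] + [[0.00, -0.01, -0.0, -0.00, 0.0],[-0.02, 0.03, 0.02, 0.02, -0.0],[0.03, -0.05, -0.03, -0.04, 0.01],[-0.02, 0.03, 0.02, 0.02, -0.00],[0.0, -0.01, -0.00, -0.00, 0.00]] + [[0.0, 0.00, 0.00, -0.0, 0.01], [0.01, 0.01, 0.01, -0.01, 0.07], [0.0, 0.00, 0.0, -0.00, 0.03], [-0.0, -0.00, -0.00, 0.00, -0.03], [-0.0, -0.00, -0.00, 0.00, -0.01]] + [[-0.01, -0.01, -0.00, 0.00, 0.00], [0.00, 0.00, 0.0, -0.00, -0.00], [0.01, 0.01, 0.00, -0.0, -0.00], [0.01, 0.01, 0.00, -0.0, -0.00], [0.0, 0.0, 0.0, -0.00, -0.00]]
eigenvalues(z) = [(0.2+0j), (-0.11+0j), (-0.04+0j), (0.06+0.08j), (0.06-0.08j)]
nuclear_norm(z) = 0.67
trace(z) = 0.17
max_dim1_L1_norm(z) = 0.38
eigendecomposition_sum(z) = [[0.03+0.00j,(-0.03+0j),-0.00+0.00j,(0.12-0j),(-0.01-0j)],[0j,-0.00+0.00j,(-0+0j),0.01-0.00j,-0.00-0.00j],[0.01+0.00j,-0.01+0.00j,-0.00+0.00j,0.05-0.00j,(-0-0j)],[(0.04+0j),-0.04+0.00j,(-0+0j),0.17-0.00j,-0.01-0.00j],[(-0.01+0j),0.01+0.00j,-0j,(-0.03+0j),0.00+0.00j]] + [[0.02-0.00j, -0.00+0.00j, -0.06+0.00j, 0.00-0.00j, (0.02-0j)], [0.02-0.00j, -0.00+0.00j, (-0.04+0j), 0.00-0.00j, 0.02-0.00j], [0.03-0.00j, -0.00+0.00j, (-0.07+0j), 0.00-0.00j, 0.03-0.00j], [-0.01+0.00j, 0.00-0.00j, (0.01-0j), -0.00+0.00j, (-0.01+0j)], [-0.07+0.00j, (0.01-0j), 0.16-0.00j, -0.01+0.00j, -0.06+0.00j]] + [[(-0.04+0j), -0.00+0.00j, (0.04-0j), (0.02-0j), 0j], [(-0.03+0j), (-0+0j), 0.02-0.00j, 0.01-0.00j, 0.00+0.00j], [(-0.01+0j), -0.00+0.00j, 0.01-0.00j, -0j, 0j], [0.01-0.00j, -0j, (-0.01+0j), (-0+0j), (-0-0j)], [0.03-0.00j, 0.00-0.00j, (-0.03+0j), (-0.01+0j), -0.00-0.00j]] + [[(0.01-0.01j), -0.02+0.02j, 0.02+0.02j, (-0.01+0j), 0.01+0.01j], [(-0-0.03j), (0.02+0.05j), (0.04-0.02j), -0.01+0.02j, (0.02-0.01j)], [(0.02-0.01j), (-0.03+0.02j), (0.02+0.02j), -0.01+0.00j, 0.01+0.01j], [(-0-0.01j), (0.01+0.01j), 0.01-0.01j, -0.00+0.01j, -0j], [(0.02-0.01j), -0.04+0.03j, 0.03+0.03j, (-0.02+0j), 0.01+0.02j]] + [[(0.01+0.01j),(-0.02-0.02j),0.02-0.02j,(-0.01-0j),(0.01-0.01j)], [-0.00+0.03j,(0.02-0.05j),(0.04+0.02j),(-0.01-0.02j),0.02+0.01j], [0.02+0.01j,(-0.03-0.02j),0.02-0.02j,-0.01-0.00j,(0.01-0.01j)], [-0.00+0.01j,0.01-0.01j,0.01+0.01j,-0.00-0.01j,0j], [0.02+0.01j,-0.04-0.03j,0.03-0.03j,(-0.02-0j),0.01-0.02j]]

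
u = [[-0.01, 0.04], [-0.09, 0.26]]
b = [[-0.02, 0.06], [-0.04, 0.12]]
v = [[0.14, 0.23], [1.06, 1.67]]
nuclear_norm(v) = 2.00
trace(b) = 0.10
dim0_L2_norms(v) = [1.07, 1.69]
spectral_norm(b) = 0.14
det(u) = 0.00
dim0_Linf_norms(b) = [0.04, 0.12]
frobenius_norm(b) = 0.14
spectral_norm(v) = 2.00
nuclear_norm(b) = 0.14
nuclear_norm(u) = 0.28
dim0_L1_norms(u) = [0.1, 0.3]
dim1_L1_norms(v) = [0.37, 2.73]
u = v @ b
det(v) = -0.01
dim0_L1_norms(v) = [1.2, 1.9]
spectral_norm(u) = 0.28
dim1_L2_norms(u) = [0.04, 0.28]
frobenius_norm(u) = 0.28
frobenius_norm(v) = 2.00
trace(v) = 1.81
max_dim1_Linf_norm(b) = 0.12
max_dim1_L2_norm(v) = 1.98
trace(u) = 0.25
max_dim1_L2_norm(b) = 0.13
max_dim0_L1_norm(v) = 1.9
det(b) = 0.00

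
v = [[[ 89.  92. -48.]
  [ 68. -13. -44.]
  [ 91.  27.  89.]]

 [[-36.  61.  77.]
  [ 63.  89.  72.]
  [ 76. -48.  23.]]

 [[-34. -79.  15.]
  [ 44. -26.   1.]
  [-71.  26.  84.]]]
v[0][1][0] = 68.0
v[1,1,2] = 72.0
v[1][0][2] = 77.0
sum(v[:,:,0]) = 290.0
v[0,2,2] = 89.0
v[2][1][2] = 1.0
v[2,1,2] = 1.0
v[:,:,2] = [[-48.0, -44.0, 89.0], [77.0, 72.0, 23.0], [15.0, 1.0, 84.0]]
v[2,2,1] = 26.0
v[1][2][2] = 23.0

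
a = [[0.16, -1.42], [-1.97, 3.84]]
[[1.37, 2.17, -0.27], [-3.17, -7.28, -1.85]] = a@[[-0.34, 0.93, 1.68], [-1.00, -1.42, 0.38]]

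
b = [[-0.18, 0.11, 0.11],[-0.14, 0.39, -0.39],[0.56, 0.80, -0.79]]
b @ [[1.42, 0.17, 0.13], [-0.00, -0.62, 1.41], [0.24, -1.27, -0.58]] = [[-0.23,  -0.24,  0.07], [-0.29,  0.23,  0.76], [0.61,  0.6,  1.66]]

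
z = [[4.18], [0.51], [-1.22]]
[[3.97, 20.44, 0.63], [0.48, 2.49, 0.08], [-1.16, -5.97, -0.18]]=z@ [[0.95, 4.89, 0.15]]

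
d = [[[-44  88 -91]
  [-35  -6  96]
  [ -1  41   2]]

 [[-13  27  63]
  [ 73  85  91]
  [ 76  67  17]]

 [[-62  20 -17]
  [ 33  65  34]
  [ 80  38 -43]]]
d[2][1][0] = 33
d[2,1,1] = 65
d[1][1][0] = 73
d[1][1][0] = 73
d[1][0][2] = 63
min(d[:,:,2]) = -91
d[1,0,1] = 27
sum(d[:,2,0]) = 155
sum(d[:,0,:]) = -29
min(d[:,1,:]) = -35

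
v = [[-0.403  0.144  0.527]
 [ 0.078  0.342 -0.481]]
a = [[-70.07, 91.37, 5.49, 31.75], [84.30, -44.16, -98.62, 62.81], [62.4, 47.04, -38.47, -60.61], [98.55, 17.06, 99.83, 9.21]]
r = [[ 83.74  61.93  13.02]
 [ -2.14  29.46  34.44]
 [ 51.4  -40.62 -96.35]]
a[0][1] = 91.37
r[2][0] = 51.4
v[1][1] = 0.342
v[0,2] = 0.527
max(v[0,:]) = 0.527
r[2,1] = -40.62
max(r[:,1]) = 61.93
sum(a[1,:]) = 4.329999999999998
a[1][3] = 62.81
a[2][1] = 47.04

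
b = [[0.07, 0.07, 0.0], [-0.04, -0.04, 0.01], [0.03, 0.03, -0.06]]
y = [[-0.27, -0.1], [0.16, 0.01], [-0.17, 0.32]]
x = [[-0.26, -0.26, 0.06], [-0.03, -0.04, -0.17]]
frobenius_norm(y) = 0.49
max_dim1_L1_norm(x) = 0.58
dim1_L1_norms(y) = [0.37, 0.17, 0.49]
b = y @ x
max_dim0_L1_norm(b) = 0.14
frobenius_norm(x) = 0.41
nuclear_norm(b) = 0.18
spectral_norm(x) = 0.37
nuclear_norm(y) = 0.69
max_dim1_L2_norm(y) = 0.36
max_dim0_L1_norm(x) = 0.3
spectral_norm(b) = 0.12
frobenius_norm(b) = 0.14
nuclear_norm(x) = 0.55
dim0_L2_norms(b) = [0.09, 0.09, 0.06]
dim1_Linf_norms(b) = [0.07, 0.04, 0.06]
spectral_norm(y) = 0.38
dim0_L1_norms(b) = [0.14, 0.14, 0.07]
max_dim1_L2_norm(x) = 0.37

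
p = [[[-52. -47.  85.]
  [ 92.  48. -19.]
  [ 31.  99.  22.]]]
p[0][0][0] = -52.0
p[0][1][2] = -19.0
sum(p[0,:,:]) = 259.0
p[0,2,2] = 22.0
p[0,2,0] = 31.0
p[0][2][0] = 31.0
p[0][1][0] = 92.0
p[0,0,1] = -47.0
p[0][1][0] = 92.0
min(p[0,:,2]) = -19.0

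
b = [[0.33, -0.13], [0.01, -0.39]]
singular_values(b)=[0.44, 0.29]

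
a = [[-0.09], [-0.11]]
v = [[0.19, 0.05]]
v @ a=[[-0.02]]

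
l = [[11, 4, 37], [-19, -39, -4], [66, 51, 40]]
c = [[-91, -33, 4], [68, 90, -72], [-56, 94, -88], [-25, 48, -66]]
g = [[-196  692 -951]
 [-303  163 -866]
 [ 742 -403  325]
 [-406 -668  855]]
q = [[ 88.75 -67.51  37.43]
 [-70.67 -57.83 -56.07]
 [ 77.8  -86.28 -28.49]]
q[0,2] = 37.43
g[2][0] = 742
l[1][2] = -4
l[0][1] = 4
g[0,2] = -951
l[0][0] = 11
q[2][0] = 77.8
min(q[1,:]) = -70.67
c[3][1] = 48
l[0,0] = 11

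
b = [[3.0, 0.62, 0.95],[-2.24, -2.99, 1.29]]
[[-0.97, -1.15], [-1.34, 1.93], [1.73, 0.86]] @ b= [[-0.33,2.84,-2.40],[-8.34,-6.6,1.22],[3.26,-1.5,2.75]]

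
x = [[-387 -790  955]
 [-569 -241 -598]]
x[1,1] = -241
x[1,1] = -241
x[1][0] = -569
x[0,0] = -387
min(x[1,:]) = -598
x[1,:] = [-569, -241, -598]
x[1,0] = -569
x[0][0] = -387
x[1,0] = -569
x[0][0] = -387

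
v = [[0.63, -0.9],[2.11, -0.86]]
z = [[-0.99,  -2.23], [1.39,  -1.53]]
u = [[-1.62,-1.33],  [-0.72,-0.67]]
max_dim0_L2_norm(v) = 2.2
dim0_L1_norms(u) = [2.34, 2.0]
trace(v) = -0.23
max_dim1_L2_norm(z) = 2.44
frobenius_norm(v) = 2.53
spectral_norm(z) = 2.70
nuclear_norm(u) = 2.37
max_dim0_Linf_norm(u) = 1.62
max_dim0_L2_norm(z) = 2.7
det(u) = 0.13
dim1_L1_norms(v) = [1.53, 2.97]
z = v + u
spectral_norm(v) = 2.47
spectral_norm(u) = 2.31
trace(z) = -2.52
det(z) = 4.61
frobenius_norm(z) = 3.20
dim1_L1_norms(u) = [2.95, 1.39]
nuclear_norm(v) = 3.02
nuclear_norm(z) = 4.41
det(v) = 1.36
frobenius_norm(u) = 2.32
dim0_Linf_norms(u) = [1.62, 1.33]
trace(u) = -2.29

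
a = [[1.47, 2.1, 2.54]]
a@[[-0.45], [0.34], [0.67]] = [[1.75]]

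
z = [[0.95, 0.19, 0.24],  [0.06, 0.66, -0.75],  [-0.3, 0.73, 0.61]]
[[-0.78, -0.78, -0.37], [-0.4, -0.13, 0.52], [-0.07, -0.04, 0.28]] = z @ [[-0.75, -0.74, -0.41], [-0.46, -0.26, 0.47], [0.07, -0.12, -0.31]]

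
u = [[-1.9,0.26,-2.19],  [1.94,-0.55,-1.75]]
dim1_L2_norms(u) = [2.91, 2.67]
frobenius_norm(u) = 3.95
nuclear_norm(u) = 5.58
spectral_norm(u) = 2.91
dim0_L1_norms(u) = [3.84, 0.81, 3.94]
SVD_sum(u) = [[-1.89, 0.26, -2.19], [-0.00, 0.0, -0.01]] + [[-0.01, 0.00, 0.0], [1.94, -0.55, -1.74]]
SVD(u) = [[-1.0, -0.00], [-0.00, 1.0]] @ diag([2.9109636045591367, 2.669942114153803]) @ [[0.65, -0.09, 0.75], [0.73, -0.21, -0.65]]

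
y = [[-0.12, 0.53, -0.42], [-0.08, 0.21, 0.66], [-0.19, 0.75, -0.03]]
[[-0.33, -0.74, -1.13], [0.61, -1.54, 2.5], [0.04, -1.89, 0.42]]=y @ [[1.0, 3.63, 3.14],[0.34, -1.66, 1.5],[0.94, -1.36, 3.69]]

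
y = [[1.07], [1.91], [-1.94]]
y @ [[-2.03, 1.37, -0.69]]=[[-2.17,1.47,-0.74], [-3.88,2.62,-1.32], [3.94,-2.66,1.34]]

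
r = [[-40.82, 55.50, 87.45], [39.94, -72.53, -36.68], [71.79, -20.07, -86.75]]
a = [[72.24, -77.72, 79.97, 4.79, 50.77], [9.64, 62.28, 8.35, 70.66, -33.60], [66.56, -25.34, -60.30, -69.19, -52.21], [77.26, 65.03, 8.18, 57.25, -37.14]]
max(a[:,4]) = 50.77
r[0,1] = 55.5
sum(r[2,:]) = -35.029999999999994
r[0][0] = -40.82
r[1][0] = 39.94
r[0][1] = 55.5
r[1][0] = 39.94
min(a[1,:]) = -33.6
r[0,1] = 55.5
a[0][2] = 79.97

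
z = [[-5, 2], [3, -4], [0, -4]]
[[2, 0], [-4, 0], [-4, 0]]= z @ [[0, 0], [1, 0]]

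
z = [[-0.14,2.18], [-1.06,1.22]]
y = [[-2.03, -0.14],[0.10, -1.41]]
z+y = [[-2.17, 2.04],[-0.96, -0.19]]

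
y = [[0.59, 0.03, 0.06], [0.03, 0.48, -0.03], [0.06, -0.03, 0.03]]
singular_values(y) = [0.6, 0.48, 0.02]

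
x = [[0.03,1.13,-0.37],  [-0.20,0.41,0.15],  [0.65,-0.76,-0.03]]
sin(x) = [[0.04, 1.19, -0.42], [-0.22, 0.44, 0.16], [0.7, -0.87, -0.03]]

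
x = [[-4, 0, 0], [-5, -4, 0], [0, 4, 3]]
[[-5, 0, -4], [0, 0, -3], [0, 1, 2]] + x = [[-9, 0, -4], [-5, -4, -3], [0, 5, 5]]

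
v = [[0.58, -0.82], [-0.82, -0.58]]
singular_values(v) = [1.0, 1.0]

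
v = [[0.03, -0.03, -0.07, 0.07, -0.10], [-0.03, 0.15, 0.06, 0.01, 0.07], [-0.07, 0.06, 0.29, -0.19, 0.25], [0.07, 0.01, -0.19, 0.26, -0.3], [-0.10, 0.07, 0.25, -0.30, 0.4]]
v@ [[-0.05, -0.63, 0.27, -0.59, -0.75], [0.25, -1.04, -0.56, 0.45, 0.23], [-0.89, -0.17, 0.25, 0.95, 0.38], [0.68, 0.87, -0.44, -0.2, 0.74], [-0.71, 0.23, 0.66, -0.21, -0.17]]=[[0.17, 0.06, -0.09, -0.09, 0.01], [-0.06, -0.12, -0.04, 0.13, 0.08], [-0.55, -0.18, 0.27, 0.33, -0.01], [0.56, 0.14, -0.35, -0.21, 0.12], [-0.69, -0.22, 0.39, 0.3, -0.1]]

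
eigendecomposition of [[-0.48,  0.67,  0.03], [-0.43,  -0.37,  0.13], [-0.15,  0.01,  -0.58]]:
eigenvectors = [[-0.76+0.00j,-0.76-0.00j,0.24+0.00j],  [-0.09-0.61j,-0.09+0.61j,-0.09+0.00j],  [(0.05-0.19j),(0.05+0.19j),(0.97+0j)]]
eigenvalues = [(-0.41+0.54j), (-0.41-0.54j), (-0.62+0j)]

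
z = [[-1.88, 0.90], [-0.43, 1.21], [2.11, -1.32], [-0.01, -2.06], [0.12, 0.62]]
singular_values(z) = [3.65, 1.87]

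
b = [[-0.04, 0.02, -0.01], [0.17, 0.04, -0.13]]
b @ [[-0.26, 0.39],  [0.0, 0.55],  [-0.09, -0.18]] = [[0.01,  -0.00], [-0.03,  0.11]]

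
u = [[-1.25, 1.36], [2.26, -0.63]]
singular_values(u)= [2.88, 0.79]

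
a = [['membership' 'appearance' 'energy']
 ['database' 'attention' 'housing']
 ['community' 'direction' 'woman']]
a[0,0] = 'membership'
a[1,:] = ['database', 'attention', 'housing']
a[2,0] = 'community'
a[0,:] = ['membership', 'appearance', 'energy']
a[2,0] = 'community'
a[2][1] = 'direction'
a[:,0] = ['membership', 'database', 'community']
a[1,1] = 'attention'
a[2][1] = 'direction'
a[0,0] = 'membership'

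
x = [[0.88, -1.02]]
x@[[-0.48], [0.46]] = [[-0.89]]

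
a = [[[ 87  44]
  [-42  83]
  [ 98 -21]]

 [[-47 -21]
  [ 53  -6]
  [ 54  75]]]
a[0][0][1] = 44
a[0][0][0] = 87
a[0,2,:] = [98, -21]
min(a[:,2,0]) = 54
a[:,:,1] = [[44, 83, -21], [-21, -6, 75]]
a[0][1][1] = 83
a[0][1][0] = -42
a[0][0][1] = 44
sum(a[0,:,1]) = 106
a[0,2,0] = 98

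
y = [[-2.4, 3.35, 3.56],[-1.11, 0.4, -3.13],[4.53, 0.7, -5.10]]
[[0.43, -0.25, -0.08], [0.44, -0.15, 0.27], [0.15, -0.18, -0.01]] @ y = [[-1.12, 1.28, 2.72], [0.33, 1.60, 0.66], [-0.21, 0.42, 1.15]]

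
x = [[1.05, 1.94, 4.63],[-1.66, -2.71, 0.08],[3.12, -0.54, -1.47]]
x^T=[[1.05, -1.66, 3.12], [1.94, -2.71, -0.54], [4.63, 0.08, -1.47]]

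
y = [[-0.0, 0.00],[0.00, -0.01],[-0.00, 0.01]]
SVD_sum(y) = [[0.00, 0.00], [0.0, -0.01], [0.0, 0.01]] + [[-0.0, -0.0],[-0.0, -0.00],[-0.0, -0.00]]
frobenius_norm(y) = 0.01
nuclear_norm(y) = 0.01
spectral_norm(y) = 0.01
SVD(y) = [[0.00, 1.00],[-0.71, 0.00],[0.71, 0.00]] @ diag([0.014142135623730952, -0.0]) @ [[0.0, 1.00],[1.00, 0.0]]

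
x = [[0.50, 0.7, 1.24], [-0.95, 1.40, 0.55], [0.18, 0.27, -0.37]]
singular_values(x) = [2.0, 1.21, 0.47]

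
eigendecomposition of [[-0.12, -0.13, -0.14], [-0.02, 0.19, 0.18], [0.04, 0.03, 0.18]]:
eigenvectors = [[0.98, 0.29, -0.4], [0.15, -0.90, 0.90], [-0.15, 0.32, 0.19]]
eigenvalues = [-0.12, 0.13, 0.24]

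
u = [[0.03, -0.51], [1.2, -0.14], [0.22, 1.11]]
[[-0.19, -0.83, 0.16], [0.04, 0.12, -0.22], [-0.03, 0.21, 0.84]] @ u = [[-0.97, 0.39], [0.1, -0.28], [0.44, 0.92]]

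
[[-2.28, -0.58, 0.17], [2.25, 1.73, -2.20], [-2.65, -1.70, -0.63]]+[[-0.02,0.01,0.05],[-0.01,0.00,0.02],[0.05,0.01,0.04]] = [[-2.3, -0.57, 0.22],[2.24, 1.73, -2.18],[-2.60, -1.69, -0.59]]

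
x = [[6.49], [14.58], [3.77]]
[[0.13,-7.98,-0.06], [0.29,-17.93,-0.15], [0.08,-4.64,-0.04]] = x @ [[0.02, -1.23, -0.01]]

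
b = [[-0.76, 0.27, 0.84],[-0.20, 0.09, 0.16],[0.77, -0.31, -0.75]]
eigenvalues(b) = [-1.49, 0.08, -0.0]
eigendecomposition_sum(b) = [[-0.78, 0.29, 0.82], [-0.17, 0.07, 0.18], [0.74, -0.28, -0.78]] + [[0.02, -0.02, 0.02],[-0.03, 0.03, -0.02],[0.03, -0.03, 0.03]] + [[-0.0, -0.0, -0.00], [-0.0, -0.00, -0.00], [-0.00, -0.0, -0.0]]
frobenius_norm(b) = 1.64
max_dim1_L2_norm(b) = 1.16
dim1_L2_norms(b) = [1.16, 0.27, 1.12]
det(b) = 0.00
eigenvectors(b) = [[0.72, 0.49, 0.57], [0.16, -0.55, 0.78], [-0.68, 0.67, 0.26]]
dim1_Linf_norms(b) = [0.84, 0.2, 0.77]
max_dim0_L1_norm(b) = 1.75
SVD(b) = [[-0.71, 0.65, 0.27],[-0.16, -0.53, 0.83],[0.68, 0.55, 0.48]] @ diag([1.6358098171151374, 0.07363697227345063, 0.0019592202883614374]) @ [[0.67, -0.26, -0.69], [0.47, -0.57, 0.67], [-0.57, -0.78, -0.27]]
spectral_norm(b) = 1.64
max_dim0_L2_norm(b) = 1.14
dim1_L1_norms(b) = [1.87, 0.45, 1.83]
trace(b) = -1.42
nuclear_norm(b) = 1.71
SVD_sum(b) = [[-0.78, 0.30, 0.81], [-0.18, 0.07, 0.19], [0.75, -0.29, -0.78]] + [[0.02, -0.03, 0.03], [-0.02, 0.02, -0.03], [0.02, -0.02, 0.03]] + [[-0.00, -0.00, -0.00], [-0.0, -0.0, -0.00], [-0.00, -0.00, -0.00]]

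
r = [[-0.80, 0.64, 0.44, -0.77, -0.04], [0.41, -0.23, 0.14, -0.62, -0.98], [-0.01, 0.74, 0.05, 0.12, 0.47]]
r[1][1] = -0.23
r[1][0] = 0.408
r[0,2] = 0.443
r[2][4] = 0.47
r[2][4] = 0.47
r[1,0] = 0.408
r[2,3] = 0.122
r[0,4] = -0.035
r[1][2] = 0.139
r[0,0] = -0.805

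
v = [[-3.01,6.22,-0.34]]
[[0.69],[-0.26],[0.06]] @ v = [[-2.08, 4.29, -0.23],[0.78, -1.62, 0.09],[-0.18, 0.37, -0.02]]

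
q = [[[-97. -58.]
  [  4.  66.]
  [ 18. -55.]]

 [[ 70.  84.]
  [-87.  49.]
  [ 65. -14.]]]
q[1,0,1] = 84.0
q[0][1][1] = 66.0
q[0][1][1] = 66.0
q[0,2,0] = 18.0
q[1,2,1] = -14.0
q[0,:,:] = [[-97.0, -58.0], [4.0, 66.0], [18.0, -55.0]]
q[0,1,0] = 4.0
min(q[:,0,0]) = -97.0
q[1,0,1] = 84.0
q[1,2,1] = -14.0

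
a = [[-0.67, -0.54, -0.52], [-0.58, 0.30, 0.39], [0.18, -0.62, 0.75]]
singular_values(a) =[1.08, 0.91, 0.76]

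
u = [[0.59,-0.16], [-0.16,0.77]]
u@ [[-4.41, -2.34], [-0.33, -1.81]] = [[-2.55, -1.09], [0.45, -1.02]]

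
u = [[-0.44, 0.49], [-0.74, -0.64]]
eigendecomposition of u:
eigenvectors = [[-0.10-0.62j, -0.10+0.62j], [(0.78+0j), 0.78-0.00j]]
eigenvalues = [(-0.54+0.59j), (-0.54-0.59j)]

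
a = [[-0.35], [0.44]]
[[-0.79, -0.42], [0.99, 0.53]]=a@[[2.25, 1.20]]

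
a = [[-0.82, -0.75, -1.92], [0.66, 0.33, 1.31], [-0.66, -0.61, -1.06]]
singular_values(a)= [3.0, 0.25, 0.14]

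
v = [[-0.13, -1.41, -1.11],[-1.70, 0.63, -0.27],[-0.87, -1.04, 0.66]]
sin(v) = [[-0.00, -0.8, -0.54], [-0.79, 0.44, -0.38], [-0.65, -0.52, 0.67]]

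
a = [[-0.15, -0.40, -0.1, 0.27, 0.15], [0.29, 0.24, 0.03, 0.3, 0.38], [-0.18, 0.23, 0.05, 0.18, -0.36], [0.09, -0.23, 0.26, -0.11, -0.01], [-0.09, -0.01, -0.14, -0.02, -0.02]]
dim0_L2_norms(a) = [0.39, 0.57, 0.32, 0.46, 0.54]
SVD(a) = [[0.21, -0.72, -0.63, -0.19, -0.07], [0.86, 0.4, -0.13, -0.22, 0.19], [-0.46, 0.46, -0.52, -0.54, 0.12], [-0.03, -0.33, 0.53, -0.67, 0.4], [-0.10, -0.05, -0.19, 0.41, 0.88]] @ diag([0.6523184631158665, 0.5917731318675624, 0.4634067542303388, 0.30599961563431427, 0.0018969562896026988]) @ [[0.47, 0.04, -0.02, 0.36, 0.81], [0.20, 0.96, 0.05, 0.08, -0.19], [0.46, -0.03, 0.43, -0.77, 0.08], [-0.12, 0.16, -0.81, -0.49, 0.26], [0.72, -0.24, -0.41, 0.16, -0.49]]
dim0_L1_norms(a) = [0.8, 1.11, 0.58, 0.88, 0.92]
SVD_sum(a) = [[0.06, 0.00, -0.00, 0.05, 0.11], [0.26, 0.02, -0.01, 0.20, 0.45], [-0.14, -0.01, 0.01, -0.11, -0.24], [-0.01, -0.00, 0.00, -0.01, -0.01], [-0.03, -0.00, 0.00, -0.02, -0.05]] + [[-0.08,-0.41,-0.02,-0.03,0.08], [0.05,0.23,0.01,0.02,-0.05], [0.05,0.26,0.01,0.02,-0.05], [-0.04,-0.19,-0.01,-0.02,0.04], [-0.01,-0.03,-0.00,-0.0,0.01]] + [[-0.14,  0.01,  -0.13,  0.23,  -0.02], [-0.03,  0.0,  -0.03,  0.05,  -0.01], [-0.11,  0.01,  -0.10,  0.18,  -0.02], [0.11,  -0.01,  0.1,  -0.19,  0.02], [-0.04,  0.00,  -0.04,  0.07,  -0.01]] + [[0.01, -0.01, 0.05, 0.03, -0.02], [0.01, -0.01, 0.05, 0.03, -0.02], [0.02, -0.03, 0.13, 0.08, -0.04], [0.02, -0.03, 0.17, 0.1, -0.05], [-0.01, 0.02, -0.10, -0.06, 0.03]] + [[-0.00, 0.00, 0.0, -0.0, 0.0], [0.0, -0.0, -0.00, 0.0, -0.00], [0.00, -0.0, -0.0, 0.00, -0.0], [0.0, -0.0, -0.0, 0.0, -0.00], [0.0, -0.00, -0.00, 0.00, -0.0]]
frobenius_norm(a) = 1.04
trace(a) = 0.01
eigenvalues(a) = [(-0.47+0j), (0.07+0.42j), (0.07-0.42j), (0.33+0j), (-0+0j)]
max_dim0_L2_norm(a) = 0.57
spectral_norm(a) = 0.65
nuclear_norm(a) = 2.02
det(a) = 0.00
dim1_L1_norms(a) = [1.07, 1.24, 1.0, 0.7, 0.28]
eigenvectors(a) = [[(0.46+0j), -0.64+0.00j, (-0.64-0j), -0.08+0.00j, (-0.72+0j)], [(-0.09+0j), 0.08+0.59j, (0.08-0.59j), (0.07+0j), 0.24+0.00j], [0.59+0.00j, 0.30-0.12j, (0.3+0.12j), (0.82+0j), 0.41+0.00j], [(-0.6+0j), (-0.33-0.15j), (-0.33+0.15j), 0.44+0.00j, -0.16+0.00j], [0.25+0.00j, (0.04-0.04j), 0.04+0.04j, -0.34+0.00j, 0.49+0.00j]]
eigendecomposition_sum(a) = [[(-0.12+0j), (0.01+0j), -0.11+0.00j, (0.14+0j), (-0.05+0j)],[(0.02-0j), -0.00-0.00j, (0.02-0j), (-0.03-0j), (0.01-0j)],[(-0.16+0j), (0.01+0j), -0.14+0.00j, 0.17+0.00j, (-0.06+0j)],[0.16-0.00j, -0.01-0.00j, 0.14-0.00j, -0.18-0.00j, 0.06-0.00j],[-0.07+0.00j, 0j, (-0.06+0j), (0.07+0j), (-0.03+0j)]] + [[-0.01+0.14j, (-0.2+0.1j), 0.01-0.00j, (0.07+0.18j), 0.09+0.22j], [(0.13-0.01j), (0.12+0.17j), -0.00-0.01j, (0.16-0.09j), (0.19-0.11j)], [-0.02-0.07j, (0.07-0.09j), (-0.01+0j), -0.07-0.07j, -0.08-0.09j], [(-0.04+0.07j), -0.13+0.01j, 0.01+0.00j, -0.01+0.11j, (-0+0.13j)], [(-0.01-0.01j), 0.01-0.02j, (-0+0j), (-0.02-0.01j), -0.02-0.01j]] + [[(-0.01-0.14j),(-0.2-0.1j),(0.01+0j),0.07-0.18j,0.09-0.22j], [(0.13+0.01j),0.12-0.17j,(-0+0.01j),(0.16+0.09j),0.19+0.11j], [(-0.02+0.07j),0.07+0.09j,(-0.01-0j),-0.07+0.07j,-0.08+0.09j], [(-0.04-0.07j),(-0.13-0.01j),0.01-0.00j,-0.01-0.11j,-0.00-0.13j], [(-0.01+0.01j),0.01+0.02j,-0.00-0.00j,-0.02+0.01j,(-0.02+0.01j)]] + [[(-0+0j), -0.01+0.00j, -0.02-0.00j, -0.01+0.00j, 0.01+0.00j],  [-0j, 0.01-0.00j, 0.02+0.00j, (0.01-0j), -0.01-0.00j],  [0.02-0.00j, 0.07-0.00j, (0.2+0j), 0.14-0.00j, -0.12-0.00j],  [(0.01-0j), 0.04-0.00j, (0.11+0j), 0.08-0.00j, (-0.07-0j)],  [(-0.01+0j), -0.03+0.00j, (-0.08-0j), (-0.06+0j), (0.05+0j)]] + [[-0.00+0.00j, 0.00+0.00j, 0j, 0.00+0.00j, 0j], [0.00-0.00j, (-0-0j), (-0-0j), (-0-0j), (-0-0j)], [0.00-0.00j, -0.00-0.00j, (-0-0j), -0.00-0.00j, -0.00-0.00j], [(-0+0j), 0j, 0j, 0.00+0.00j, 0.00+0.00j], [-0j, (-0-0j), -0.00-0.00j, (-0-0j), -0.00-0.00j]]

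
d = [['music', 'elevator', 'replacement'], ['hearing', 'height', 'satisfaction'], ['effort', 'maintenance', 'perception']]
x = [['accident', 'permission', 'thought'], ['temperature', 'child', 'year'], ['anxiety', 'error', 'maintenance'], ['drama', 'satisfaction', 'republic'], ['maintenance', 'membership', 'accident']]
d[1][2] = 'satisfaction'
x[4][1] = 'membership'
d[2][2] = 'perception'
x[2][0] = 'anxiety'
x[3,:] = ['drama', 'satisfaction', 'republic']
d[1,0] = 'hearing'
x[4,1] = 'membership'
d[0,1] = 'elevator'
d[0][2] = 'replacement'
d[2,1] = 'maintenance'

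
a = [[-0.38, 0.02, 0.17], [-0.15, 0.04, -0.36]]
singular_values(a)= [0.42, 0.39]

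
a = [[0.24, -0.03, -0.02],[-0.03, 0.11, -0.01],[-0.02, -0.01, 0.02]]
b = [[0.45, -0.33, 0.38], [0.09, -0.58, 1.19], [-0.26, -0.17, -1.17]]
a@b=[[0.11, -0.06, 0.08], [-0.0, -0.05, 0.13], [-0.02, 0.01, -0.04]]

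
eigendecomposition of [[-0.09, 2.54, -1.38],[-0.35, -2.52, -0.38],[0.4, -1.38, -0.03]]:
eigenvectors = [[0.88+0.00j, 0.88-0.00j, -0.49+0.00j], [-0.06+0.09j, (-0.06-0.09j), 0.73+0.00j], [(-0.14-0.45j), (-0.14+0.45j), (0.48+0j)]]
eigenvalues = [(-0.05+0.98j), (-0.05-0.98j), (-2.54+0j)]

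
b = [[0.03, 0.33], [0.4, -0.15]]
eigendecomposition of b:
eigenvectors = [[0.76, -0.58], [0.65, 0.82]]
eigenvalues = [0.31, -0.43]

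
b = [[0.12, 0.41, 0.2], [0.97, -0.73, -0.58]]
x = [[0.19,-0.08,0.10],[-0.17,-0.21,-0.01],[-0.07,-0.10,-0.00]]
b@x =[[-0.06, -0.12, 0.01], [0.35, 0.13, 0.1]]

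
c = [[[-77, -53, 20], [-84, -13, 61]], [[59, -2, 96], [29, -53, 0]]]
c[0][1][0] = -84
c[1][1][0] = 29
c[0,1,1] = -13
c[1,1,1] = -53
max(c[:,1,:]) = 61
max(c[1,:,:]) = 96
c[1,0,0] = 59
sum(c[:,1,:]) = -60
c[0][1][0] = -84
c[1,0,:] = [59, -2, 96]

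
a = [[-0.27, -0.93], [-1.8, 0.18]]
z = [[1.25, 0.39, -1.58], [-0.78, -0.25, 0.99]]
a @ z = [[0.39,0.13,-0.49], [-2.39,-0.75,3.02]]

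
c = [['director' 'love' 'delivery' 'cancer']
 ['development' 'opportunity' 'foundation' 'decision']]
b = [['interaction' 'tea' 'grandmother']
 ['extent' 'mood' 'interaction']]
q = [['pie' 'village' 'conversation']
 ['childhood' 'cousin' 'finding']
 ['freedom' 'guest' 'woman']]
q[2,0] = 'freedom'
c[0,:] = ['director', 'love', 'delivery', 'cancer']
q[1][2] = 'finding'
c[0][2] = 'delivery'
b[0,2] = 'grandmother'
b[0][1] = 'tea'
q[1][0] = 'childhood'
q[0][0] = 'pie'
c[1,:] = ['development', 'opportunity', 'foundation', 'decision']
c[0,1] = 'love'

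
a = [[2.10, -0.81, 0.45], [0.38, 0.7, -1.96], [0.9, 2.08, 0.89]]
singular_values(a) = [2.52, 2.3, 2.01]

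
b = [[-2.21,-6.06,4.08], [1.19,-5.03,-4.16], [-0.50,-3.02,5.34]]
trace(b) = -1.90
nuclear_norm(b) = 17.77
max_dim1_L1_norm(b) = 12.35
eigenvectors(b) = [[-0.88, -0.94, 0.57], [-0.43, -0.3, -0.24], [-0.18, -0.16, 0.78]]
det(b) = 88.11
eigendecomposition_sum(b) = [[9.53, -22.72, -13.8], [4.63, -11.04, -6.71], [1.94, -4.63, -2.81]] + [[-11.33, 17.63, 13.58],[-3.61, 5.61, 4.32],[-1.88, 2.93, 2.26]] + [[-0.41, -0.96, 4.30],[0.17, 0.40, -1.78],[-0.56, -1.32, 5.89]]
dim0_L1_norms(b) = [3.9, 14.11, 13.58]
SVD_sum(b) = [[-1.55, -5.59, 4.83], [-0.17, -0.61, 0.52], [-1.18, -4.26, 3.69]] + [[0.11,-0.51,-0.55], [0.98,-4.40,-4.78], [-0.29,1.3,1.41]] + [[-0.78,0.04,-0.2], [0.38,-0.02,0.1], [0.97,-0.05,0.25]]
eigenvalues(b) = [-4.32, -3.46, 5.89]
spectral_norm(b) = 9.53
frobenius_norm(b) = 11.84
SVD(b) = [[-0.79, -0.11, -0.60], [-0.09, -0.95, 0.29], [-0.6, 0.28, 0.75]] @ diag([9.53084544425891, 6.894029251802889, 1.3409122987486277]) @ [[0.2, 0.74, -0.64], [-0.15, 0.67, 0.73], [0.97, -0.05, 0.25]]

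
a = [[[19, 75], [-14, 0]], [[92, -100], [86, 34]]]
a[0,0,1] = 75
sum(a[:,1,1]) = 34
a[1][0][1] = -100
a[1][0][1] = -100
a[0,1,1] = 0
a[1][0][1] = -100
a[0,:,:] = [[19, 75], [-14, 0]]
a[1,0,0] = 92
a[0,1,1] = 0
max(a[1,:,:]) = 92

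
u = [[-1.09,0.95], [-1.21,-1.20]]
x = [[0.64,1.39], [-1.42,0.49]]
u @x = [[-2.05, -1.05],[0.93, -2.27]]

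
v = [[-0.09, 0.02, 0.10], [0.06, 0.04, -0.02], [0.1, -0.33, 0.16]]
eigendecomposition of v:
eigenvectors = [[0.79, -0.50, 0.33], [-0.29, -0.34, 0.01], [-0.54, -0.79, 0.94]]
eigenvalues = [-0.16, 0.08, 0.19]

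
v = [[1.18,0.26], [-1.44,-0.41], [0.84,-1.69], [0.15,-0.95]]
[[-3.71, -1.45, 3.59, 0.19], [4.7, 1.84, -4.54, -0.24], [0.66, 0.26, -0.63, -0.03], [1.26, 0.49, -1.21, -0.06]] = v@[[-2.76, -1.08, 2.67, 0.14],[-1.76, -0.69, 1.7, 0.09]]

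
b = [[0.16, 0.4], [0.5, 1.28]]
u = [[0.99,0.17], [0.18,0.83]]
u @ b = [[0.24, 0.61], [0.44, 1.13]]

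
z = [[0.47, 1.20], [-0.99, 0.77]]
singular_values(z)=[1.44, 1.08]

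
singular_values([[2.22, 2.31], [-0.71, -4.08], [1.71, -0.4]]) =[5.03, 2.28]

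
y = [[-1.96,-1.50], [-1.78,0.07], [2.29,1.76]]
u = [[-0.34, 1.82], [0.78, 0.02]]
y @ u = [[-0.50, -3.60], [0.66, -3.24], [0.59, 4.2]]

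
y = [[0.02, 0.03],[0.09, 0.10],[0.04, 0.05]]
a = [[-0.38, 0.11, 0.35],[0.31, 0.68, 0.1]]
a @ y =[[0.02, 0.02], [0.07, 0.08]]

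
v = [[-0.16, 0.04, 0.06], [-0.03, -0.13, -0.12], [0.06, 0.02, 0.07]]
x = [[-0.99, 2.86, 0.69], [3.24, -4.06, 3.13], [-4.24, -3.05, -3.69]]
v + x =[[-1.15, 2.90, 0.75], [3.21, -4.19, 3.01], [-4.18, -3.03, -3.62]]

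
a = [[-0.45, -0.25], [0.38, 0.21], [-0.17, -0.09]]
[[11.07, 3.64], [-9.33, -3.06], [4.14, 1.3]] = a@[[-19.52, 1.52], [-9.13, -17.30]]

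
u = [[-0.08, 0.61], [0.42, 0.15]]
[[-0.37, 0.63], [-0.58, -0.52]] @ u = [[0.29, -0.13], [-0.17, -0.43]]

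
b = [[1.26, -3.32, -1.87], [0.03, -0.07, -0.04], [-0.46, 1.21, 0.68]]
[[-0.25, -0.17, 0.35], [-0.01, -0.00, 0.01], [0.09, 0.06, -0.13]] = b @ [[-0.31, 0.47, 0.38], [-0.19, 0.06, 0.13], [0.26, 0.3, -0.16]]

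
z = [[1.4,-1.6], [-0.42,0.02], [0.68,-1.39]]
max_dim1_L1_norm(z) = 3.0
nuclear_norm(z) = 3.09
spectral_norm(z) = 2.62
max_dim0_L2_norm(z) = 2.12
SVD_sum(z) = [[1.27, -1.70], [-0.16, 0.21], [0.91, -1.22]] + [[0.13, 0.10], [-0.26, -0.19], [-0.23, -0.17]]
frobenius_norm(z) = 2.66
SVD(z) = [[-0.81, 0.36],[0.1, -0.7],[-0.58, -0.62]] @ diag([2.6223380287606233, 0.4632960855822648]) @ [[-0.60, 0.8], [0.8, 0.6]]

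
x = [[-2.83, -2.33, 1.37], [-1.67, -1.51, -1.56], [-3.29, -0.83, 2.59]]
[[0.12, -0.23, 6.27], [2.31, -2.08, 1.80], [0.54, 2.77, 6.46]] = x @ [[-1.13, -0.56, -1.07], [0.74, 1.22, -0.89], [-0.99, 0.75, 0.85]]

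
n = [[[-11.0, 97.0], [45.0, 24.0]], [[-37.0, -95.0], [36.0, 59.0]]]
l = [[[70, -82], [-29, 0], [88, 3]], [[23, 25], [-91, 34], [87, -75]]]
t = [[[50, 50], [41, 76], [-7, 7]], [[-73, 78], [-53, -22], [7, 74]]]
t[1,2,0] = 7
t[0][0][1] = 50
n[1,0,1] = -95.0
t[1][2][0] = 7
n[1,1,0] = 36.0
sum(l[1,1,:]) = -57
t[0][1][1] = 76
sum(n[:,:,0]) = 33.0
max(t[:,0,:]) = 78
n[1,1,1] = 59.0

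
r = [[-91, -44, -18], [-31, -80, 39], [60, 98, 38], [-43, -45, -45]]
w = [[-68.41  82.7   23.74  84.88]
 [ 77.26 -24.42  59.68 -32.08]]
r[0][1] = -44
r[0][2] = -18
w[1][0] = 77.26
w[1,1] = -24.42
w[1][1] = -24.42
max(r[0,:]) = -18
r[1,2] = 39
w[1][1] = -24.42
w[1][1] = -24.42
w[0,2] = 23.74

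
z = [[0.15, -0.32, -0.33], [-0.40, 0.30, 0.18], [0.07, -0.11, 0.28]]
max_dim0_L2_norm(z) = 0.47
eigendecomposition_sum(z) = [[-0.09+0.00j, (-0.07+0j), (-0.04+0j)], [(-0.07+0j), -0.06+0.00j, (-0.03+0j)], [-0.01+0.00j, -0.00+0.00j, -0.00+0.00j]] + [[0.12-0.04j,-0.13+0.03j,(-0.15+0.25j)],[-0.16+0.12j,(0.18-0.1j),(0.11-0.46j)],[0.04-0.13j,-0.05+0.13j,(0.14+0.29j)]] + [[(0.12+0.04j), (-0.13-0.03j), -0.15-0.25j], [(-0.16-0.12j), (0.18+0.1j), 0.11+0.46j], [(0.04+0.13j), -0.05-0.13j, 0.14-0.29j]]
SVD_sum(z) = [[0.26, -0.29, -0.25],[-0.29, 0.32, 0.27],[-0.02, 0.03, 0.02]] + [[-0.05,0.03,-0.09], [-0.06,0.04,-0.1], [0.14,-0.09,0.25]] + [[-0.06, -0.07, 0.01], [-0.05, -0.06, 0.01], [-0.04, -0.05, 0.01]]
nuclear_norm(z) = 1.17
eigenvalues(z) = [(-0.15+0j), (0.44+0.15j), (0.44-0.15j)]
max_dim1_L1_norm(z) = 0.88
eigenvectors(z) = [[(-0.75+0j), -0.43-0.14j, -0.43+0.14j], [(-0.66+0j), 0.73+0.00j, (0.73-0j)], [(-0.05+0j), (-0.39+0.32j), (-0.39-0.32j)]]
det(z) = -0.03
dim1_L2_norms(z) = [0.48, 0.53, 0.31]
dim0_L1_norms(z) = [0.62, 0.73, 0.79]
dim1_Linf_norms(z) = [0.33, 0.4, 0.28]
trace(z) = 0.73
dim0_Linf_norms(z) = [0.4, 0.32, 0.33]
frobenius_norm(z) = 0.78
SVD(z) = [[-0.67, -0.32, 0.67], [0.74, -0.36, 0.57], [0.06, 0.87, 0.48]] @ diag([0.6901420145088683, 0.34214337648244514, 0.13506261414186016]) @ [[-0.57, 0.62, 0.54], [0.46, -0.3, 0.83], [-0.68, -0.72, 0.12]]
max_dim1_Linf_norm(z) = 0.4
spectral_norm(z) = 0.69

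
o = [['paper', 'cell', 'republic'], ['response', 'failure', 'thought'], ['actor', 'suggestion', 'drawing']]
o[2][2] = 'drawing'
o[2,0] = 'actor'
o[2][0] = 'actor'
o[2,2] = 'drawing'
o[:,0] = ['paper', 'response', 'actor']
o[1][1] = 'failure'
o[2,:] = ['actor', 'suggestion', 'drawing']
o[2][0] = 'actor'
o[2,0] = 'actor'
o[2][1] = 'suggestion'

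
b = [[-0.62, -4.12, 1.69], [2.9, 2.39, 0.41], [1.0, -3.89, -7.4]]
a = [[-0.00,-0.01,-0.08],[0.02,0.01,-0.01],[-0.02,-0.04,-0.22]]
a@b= [[-0.11, 0.29, 0.59], [0.01, -0.02, 0.11], [-0.32, 0.84, 1.58]]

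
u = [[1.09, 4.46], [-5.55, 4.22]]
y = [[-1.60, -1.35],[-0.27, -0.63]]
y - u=[[-2.69, -5.81], [5.28, -4.85]]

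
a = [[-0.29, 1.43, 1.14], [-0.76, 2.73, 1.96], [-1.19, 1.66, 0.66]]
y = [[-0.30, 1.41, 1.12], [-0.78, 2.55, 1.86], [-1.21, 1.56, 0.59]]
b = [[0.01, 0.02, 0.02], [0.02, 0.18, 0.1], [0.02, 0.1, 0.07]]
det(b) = 0.00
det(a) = 0.07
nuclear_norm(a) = 5.24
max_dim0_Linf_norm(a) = 2.73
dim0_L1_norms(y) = [2.29, 5.52, 3.57]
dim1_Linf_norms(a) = [1.43, 2.73, 1.66]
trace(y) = 2.84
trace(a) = 3.10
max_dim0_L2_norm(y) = 3.31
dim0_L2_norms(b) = [0.03, 0.21, 0.12]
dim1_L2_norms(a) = [1.85, 3.45, 2.15]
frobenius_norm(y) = 4.26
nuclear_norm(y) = 5.03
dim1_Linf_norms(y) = [1.41, 2.55, 1.56]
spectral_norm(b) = 0.24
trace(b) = 0.26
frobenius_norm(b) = 0.24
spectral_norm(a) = 4.38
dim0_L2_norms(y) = [1.47, 3.31, 2.25]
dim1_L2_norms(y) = [1.83, 3.25, 2.06]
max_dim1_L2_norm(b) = 0.21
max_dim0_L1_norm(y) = 5.52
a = b + y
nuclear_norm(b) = 0.26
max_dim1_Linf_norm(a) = 2.73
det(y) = -0.01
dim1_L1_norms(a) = [2.86, 5.45, 3.51]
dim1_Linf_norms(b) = [0.02, 0.18, 0.1]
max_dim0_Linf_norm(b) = 0.18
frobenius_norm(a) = 4.46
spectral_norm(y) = 4.17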